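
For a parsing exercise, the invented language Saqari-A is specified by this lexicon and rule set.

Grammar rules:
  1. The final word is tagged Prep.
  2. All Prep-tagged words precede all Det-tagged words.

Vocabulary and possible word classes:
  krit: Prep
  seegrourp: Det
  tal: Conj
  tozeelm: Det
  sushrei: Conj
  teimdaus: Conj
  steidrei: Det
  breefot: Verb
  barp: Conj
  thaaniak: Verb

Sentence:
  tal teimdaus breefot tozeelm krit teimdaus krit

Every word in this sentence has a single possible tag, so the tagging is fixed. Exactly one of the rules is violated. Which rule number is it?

Fixed tagging: Conj Conj Verb Det Prep Conj Prep.
Checking each rule: R1 pass, R2 fail.
Only rule 2 fails.

2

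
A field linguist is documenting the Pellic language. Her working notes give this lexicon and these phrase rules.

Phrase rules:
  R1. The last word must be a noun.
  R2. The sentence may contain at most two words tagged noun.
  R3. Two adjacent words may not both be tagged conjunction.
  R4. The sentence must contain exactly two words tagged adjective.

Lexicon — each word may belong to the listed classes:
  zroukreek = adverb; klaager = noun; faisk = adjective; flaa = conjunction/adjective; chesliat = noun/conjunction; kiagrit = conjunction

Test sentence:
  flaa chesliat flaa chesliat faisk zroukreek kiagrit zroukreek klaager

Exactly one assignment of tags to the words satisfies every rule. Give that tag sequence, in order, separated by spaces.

Candidates per position — 1:flaa {conjunction,adjective}; 2:chesliat {noun,conjunction}; 3:flaa {conjunction,adjective}; 4:chesliat {noun,conjunction}; 5:faisk {adjective}; 6:zroukreek {adverb}; 7:kiagrit {conjunction}; 8:zroukreek {adverb}; 9:klaager {noun}.
The remaining ambiguous positions (1, 2, 3, 4) are resolved jointly — only one combination satisfies every rule.
The unique satisfying tagging is: conjunction noun adjective conjunction adjective adverb conjunction adverb noun.
Check: rule 1 holds; rule 2 holds; rule 3 holds; rule 4 holds.

conjunction noun adjective conjunction adjective adverb conjunction adverb noun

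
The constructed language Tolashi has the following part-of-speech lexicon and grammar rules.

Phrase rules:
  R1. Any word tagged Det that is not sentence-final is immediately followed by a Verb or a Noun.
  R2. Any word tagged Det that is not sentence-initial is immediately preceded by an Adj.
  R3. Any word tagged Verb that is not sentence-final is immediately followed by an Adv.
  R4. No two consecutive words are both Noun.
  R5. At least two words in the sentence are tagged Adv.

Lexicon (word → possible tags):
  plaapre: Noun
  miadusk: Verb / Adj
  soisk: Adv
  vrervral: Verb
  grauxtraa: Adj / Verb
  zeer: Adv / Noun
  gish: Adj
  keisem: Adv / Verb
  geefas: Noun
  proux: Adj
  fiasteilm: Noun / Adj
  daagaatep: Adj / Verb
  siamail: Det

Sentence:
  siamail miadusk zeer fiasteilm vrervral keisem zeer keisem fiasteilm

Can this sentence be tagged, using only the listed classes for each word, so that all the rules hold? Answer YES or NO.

YES

Candidates per position — 1:siamail {Det}; 2:miadusk {Verb,Adj}; 3:zeer {Adv,Noun}; 4:fiasteilm {Noun,Adj}; 5:vrervral {Verb}; 6:keisem {Adv,Verb}; 7:zeer {Adv,Noun}; 8:keisem {Adv,Verb}; 9:fiasteilm {Noun,Adj}.
One satisfying assignment: Det Verb Adv Noun Verb Adv Adv Adv Adj.
Rule-by-rule: rule 1 ✓; rule 2 ✓; rule 3 ✓; rule 4 ✓; rule 5 ✓.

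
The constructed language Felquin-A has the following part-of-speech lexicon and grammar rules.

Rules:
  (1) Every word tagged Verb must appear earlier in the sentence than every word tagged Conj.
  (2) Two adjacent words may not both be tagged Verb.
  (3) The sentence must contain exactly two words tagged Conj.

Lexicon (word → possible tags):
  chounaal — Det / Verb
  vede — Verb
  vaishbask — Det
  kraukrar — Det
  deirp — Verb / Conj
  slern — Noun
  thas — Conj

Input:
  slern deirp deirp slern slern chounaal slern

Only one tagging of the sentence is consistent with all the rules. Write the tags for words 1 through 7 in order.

Noun Conj Conj Noun Noun Det Noun

Candidates per position — 1:slern {Noun}; 2:deirp {Verb,Conj}; 3:deirp {Verb,Conj}; 4:slern {Noun}; 5:slern {Noun}; 6:chounaal {Det,Verb}; 7:slern {Noun}.
If word 2 were Verb, no tagging could satisfy rule 3; so word 2 is Conj.
If word 3 were Verb, no tagging could satisfy rule 1; so word 3 is Conj.
If word 6 were Verb, no tagging could satisfy rule 1; so word 6 is Det.
The unique satisfying tagging is: Noun Conj Conj Noun Noun Det Noun.
Verifying each rule — rule 1 holds; rule 2 holds; rule 3 holds.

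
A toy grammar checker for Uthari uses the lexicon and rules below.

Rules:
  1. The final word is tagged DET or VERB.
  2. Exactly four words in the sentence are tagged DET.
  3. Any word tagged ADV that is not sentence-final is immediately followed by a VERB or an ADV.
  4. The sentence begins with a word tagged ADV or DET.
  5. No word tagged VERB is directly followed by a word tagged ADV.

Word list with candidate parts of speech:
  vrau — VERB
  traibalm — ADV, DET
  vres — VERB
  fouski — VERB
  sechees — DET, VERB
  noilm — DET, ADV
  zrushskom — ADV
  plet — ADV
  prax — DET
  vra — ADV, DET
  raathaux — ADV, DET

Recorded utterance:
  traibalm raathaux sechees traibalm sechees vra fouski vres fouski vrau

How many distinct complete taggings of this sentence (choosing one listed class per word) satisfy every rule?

4

Candidates per position — 1:traibalm {ADV,DET}; 2:raathaux {ADV,DET}; 3:sechees {DET,VERB}; 4:traibalm {ADV,DET}; 5:sechees {DET,VERB}; 6:vra {ADV,DET}; 7:fouski {VERB}; 8:vres {VERB}; 9:fouski {VERB}; 10:vrau {VERB}.
There are 64 candidate sequences in total.
The sequences that satisfy every rule: DET ADV VERB DET DET DET VERB VERB VERB VERB; DET DET DET ADV VERB DET VERB VERB VERB VERB; DET DET VERB DET DET ADV VERB VERB VERB VERB; DET DET VERB DET VERB DET VERB VERB VERB VERB.
Count = 4.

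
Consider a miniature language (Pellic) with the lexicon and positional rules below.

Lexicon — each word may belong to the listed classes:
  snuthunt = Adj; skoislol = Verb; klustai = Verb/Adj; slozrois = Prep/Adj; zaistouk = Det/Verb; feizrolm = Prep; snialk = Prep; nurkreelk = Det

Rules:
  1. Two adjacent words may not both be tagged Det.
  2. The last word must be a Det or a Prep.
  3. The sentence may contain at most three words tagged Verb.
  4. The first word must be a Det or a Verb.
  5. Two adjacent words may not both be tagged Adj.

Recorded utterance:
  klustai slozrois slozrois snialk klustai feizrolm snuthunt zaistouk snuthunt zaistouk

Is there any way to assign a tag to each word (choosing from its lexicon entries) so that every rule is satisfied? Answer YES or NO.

Candidates per position — 1:klustai {Verb,Adj}; 2:slozrois {Prep,Adj}; 3:slozrois {Prep,Adj}; 4:snialk {Prep}; 5:klustai {Verb,Adj}; 6:feizrolm {Prep}; 7:snuthunt {Adj}; 8:zaistouk {Det,Verb}; 9:snuthunt {Adj}; 10:zaistouk {Det,Verb}.
One satisfying assignment: Verb Adj Prep Prep Verb Prep Adj Verb Adj Det.
Verifying each rule — rule 1 holds; rule 2 holds; rule 3 holds; rule 4 holds; rule 5 holds.

YES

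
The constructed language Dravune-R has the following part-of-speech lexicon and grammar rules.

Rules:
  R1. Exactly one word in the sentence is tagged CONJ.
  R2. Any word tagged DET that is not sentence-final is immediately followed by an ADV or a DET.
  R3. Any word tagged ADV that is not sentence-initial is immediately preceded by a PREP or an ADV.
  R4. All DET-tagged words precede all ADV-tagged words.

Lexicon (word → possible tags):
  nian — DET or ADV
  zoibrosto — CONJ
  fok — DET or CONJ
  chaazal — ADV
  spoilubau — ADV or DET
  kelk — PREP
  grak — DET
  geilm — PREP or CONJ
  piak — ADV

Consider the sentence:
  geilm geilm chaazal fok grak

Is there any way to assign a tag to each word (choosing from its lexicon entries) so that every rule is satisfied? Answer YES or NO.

NO

Candidates per position — 1:geilm {PREP,CONJ}; 2:geilm {PREP,CONJ}; 3:chaazal {ADV}; 4:fok {DET,CONJ}; 5:grak {DET}.
Rule 4 cannot be satisfied by any choice of tags from the lexicon.
So there is no consistent tagging.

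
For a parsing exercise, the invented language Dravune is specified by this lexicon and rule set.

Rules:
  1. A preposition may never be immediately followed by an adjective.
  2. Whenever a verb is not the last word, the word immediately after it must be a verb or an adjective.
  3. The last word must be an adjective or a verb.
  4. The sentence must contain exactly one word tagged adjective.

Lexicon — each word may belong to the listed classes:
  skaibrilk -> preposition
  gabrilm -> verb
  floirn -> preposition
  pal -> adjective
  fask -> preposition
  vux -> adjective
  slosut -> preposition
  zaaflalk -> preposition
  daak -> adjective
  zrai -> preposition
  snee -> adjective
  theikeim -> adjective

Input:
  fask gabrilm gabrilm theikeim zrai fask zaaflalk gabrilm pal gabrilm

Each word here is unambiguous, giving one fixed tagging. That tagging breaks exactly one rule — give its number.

4

Fixed tagging: preposition verb verb adjective preposition preposition preposition verb adjective verb.
Applying the rules: R1 holds, R2 holds, R3 holds, R4 violated.
Only rule 4 fails.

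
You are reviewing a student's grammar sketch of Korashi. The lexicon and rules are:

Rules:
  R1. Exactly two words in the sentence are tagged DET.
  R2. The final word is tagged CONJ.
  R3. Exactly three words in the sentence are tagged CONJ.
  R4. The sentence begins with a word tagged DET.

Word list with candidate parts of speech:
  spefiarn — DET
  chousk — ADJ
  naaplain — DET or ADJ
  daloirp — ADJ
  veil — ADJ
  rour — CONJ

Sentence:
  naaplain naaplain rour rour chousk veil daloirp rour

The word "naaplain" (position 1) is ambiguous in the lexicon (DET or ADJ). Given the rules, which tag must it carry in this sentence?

Candidates per position — 1:naaplain {DET,ADJ}; 2:naaplain {DET,ADJ}; 3:rour {CONJ}; 4:rour {CONJ}; 5:chousk {ADJ}; 6:veil {ADJ}; 7:daloirp {ADJ}; 8:rour {CONJ}.
At position 1, choosing ADJ makes rule 1 impossible to satisfy; hence DET.
At position 2, choosing ADJ makes rule 1 impossible to satisfy; hence DET.
The unique satisfying tagging is: DET DET CONJ CONJ ADJ ADJ ADJ CONJ.
Checking: rule 1 ✓; rule 2 ✓; rule 3 ✓; rule 4 ✓.

DET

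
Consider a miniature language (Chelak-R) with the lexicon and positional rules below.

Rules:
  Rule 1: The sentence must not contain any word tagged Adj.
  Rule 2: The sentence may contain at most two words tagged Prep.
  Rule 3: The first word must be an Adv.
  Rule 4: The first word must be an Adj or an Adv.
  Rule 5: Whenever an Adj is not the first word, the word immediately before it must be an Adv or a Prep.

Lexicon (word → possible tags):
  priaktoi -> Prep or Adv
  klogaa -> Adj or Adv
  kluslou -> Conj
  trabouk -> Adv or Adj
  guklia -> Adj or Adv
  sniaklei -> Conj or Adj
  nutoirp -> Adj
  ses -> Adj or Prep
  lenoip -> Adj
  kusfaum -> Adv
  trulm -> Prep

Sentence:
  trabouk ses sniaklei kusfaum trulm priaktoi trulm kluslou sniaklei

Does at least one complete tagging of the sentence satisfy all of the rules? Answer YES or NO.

Candidates per position — 1:trabouk {Adv,Adj}; 2:ses {Adj,Prep}; 3:sniaklei {Conj,Adj}; 4:kusfaum {Adv}; 5:trulm {Prep}; 6:priaktoi {Prep,Adv}; 7:trulm {Prep}; 8:kluslou {Conj}; 9:sniaklei {Conj,Adj}.
Every candidate sequence violates at least one rule; no consistent tagging exists.

NO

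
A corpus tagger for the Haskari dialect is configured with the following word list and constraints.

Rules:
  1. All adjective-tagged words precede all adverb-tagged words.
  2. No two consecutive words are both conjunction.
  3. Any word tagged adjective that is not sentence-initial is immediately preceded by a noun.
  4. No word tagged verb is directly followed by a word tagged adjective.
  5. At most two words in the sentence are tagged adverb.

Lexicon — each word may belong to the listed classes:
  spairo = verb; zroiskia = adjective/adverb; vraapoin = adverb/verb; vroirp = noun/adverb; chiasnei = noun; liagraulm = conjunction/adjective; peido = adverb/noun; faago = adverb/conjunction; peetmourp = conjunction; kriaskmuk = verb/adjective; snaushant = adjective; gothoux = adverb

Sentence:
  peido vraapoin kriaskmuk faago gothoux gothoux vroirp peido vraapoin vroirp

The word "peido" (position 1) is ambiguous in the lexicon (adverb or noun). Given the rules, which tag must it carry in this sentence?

Candidates per position — 1:peido {adverb,noun}; 2:vraapoin {adverb,verb}; 3:kriaskmuk {verb,adjective}; 4:faago {adverb,conjunction}; 5:gothoux {adverb}; 6:gothoux {adverb}; 7:vroirp {noun,adverb}; 8:peido {adverb,noun}; 9:vraapoin {adverb,verb}; 10:vroirp {noun,adverb}.
Position 1: tagging it adverb would leave rule 5 unsatisfiable, so it must be noun.
Position 2: tagging it adverb would leave rule 5 unsatisfiable, so it must be verb.
Position 3: tagging it adjective would leave rule 3 unsatisfiable, so it must be verb.
Position 4: tagging it adverb would leave rule 5 unsatisfiable, so it must be conjunction.
Position 7: tagging it adverb would leave rule 5 unsatisfiable, so it must be noun.
Position 8: tagging it adverb would leave rule 5 unsatisfiable, so it must be noun.
Position 9: tagging it adverb would leave rule 5 unsatisfiable, so it must be verb.
Position 10: tagging it adverb would leave rule 5 unsatisfiable, so it must be noun.
That leaves exactly one tagging: noun verb verb conjunction adverb adverb noun noun verb noun.
Rule-by-rule: rule 1 ok; rule 2 ok; rule 3 ok; rule 4 ok; rule 5 ok.

noun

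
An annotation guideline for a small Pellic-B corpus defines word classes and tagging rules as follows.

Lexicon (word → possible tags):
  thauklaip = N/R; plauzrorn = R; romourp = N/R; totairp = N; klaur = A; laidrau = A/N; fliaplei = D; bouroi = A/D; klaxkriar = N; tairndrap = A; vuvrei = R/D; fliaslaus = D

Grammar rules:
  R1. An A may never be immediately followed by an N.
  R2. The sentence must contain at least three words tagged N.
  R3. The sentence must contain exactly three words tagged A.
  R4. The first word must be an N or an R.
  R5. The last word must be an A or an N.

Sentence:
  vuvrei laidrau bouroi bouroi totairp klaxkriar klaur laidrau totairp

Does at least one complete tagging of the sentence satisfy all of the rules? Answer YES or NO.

Candidates per position — 1:vuvrei {R,D}; 2:laidrau {A,N}; 3:bouroi {A,D}; 4:bouroi {A,D}; 5:totairp {N}; 6:klaxkriar {N}; 7:klaur {A}; 8:laidrau {A,N}; 9:totairp {N}.
Rule 1 cannot be satisfied by any choice of tags from the lexicon.
So there is no consistent tagging.

NO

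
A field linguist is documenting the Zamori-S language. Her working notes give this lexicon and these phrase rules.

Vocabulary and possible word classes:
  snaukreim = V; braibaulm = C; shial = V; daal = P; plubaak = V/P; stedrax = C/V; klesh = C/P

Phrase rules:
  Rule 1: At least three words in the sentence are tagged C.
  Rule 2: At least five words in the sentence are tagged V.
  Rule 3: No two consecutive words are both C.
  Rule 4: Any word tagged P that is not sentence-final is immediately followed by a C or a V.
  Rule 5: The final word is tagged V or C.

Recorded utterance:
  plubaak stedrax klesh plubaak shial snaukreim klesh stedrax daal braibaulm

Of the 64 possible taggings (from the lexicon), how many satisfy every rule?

Candidates per position — 1:plubaak {V,P}; 2:stedrax {C,V}; 3:klesh {C,P}; 4:plubaak {V,P}; 5:shial {V}; 6:snaukreim {V}; 7:klesh {C,P}; 8:stedrax {C,V}; 9:daal {P}; 10:braibaulm {C}.
There are 64 candidate sequences in total.
The sequences that satisfy every rule: V C P V V V C V P C; V V C V V V C V P C; V V C V V V P C P C; V V C P V V C V P C; P V C V V V C V P C.
Count = 5.

5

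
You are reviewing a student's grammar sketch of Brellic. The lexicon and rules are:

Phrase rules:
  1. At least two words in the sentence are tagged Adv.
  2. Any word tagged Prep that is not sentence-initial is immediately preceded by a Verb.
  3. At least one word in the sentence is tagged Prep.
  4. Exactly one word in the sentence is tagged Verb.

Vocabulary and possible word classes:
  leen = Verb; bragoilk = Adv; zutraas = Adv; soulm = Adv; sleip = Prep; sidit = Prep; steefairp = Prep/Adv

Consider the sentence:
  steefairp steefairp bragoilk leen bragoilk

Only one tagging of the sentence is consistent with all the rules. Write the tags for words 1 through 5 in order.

Prep Adv Adv Verb Adv

Candidates per position — 1:steefairp {Prep,Adv}; 2:steefairp {Prep,Adv}; 3:bragoilk {Adv}; 4:leen {Verb}; 5:bragoilk {Adv}.
Position 2: Prep is ruled out by rule 2; that leaves Adv.
Position 1: Adv is ruled out by rule 3; that leaves Prep.
So the tagging must be: Prep Adv Adv Verb Adv.
Check: rule 1 ok; rule 2 ok; rule 3 ok; rule 4 ok.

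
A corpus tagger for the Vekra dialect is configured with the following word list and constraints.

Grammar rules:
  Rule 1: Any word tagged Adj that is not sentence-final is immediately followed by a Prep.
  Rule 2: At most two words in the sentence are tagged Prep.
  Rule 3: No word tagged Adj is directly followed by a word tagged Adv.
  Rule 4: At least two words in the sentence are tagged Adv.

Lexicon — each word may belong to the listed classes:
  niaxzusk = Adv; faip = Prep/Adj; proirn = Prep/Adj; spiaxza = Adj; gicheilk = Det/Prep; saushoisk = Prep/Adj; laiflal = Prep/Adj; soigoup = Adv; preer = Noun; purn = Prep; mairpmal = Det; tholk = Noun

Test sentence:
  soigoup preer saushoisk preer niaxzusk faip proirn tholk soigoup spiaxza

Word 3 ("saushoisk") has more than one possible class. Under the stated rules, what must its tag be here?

Candidates per position — 1:soigoup {Adv}; 2:preer {Noun}; 3:saushoisk {Prep,Adj}; 4:preer {Noun}; 5:niaxzusk {Adv}; 6:faip {Prep,Adj}; 7:proirn {Prep,Adj}; 8:tholk {Noun}; 9:soigoup {Adv}; 10:spiaxza {Adj}.
At position 3, choosing Adj makes rule 1 impossible to satisfy; hence Prep.
At position 7, choosing Adj makes rule 1 impossible to satisfy; hence Prep.
At position 6, choosing Prep makes rule 2 impossible to satisfy; hence Adj.
The unique satisfying tagging is: Adv Noun Prep Noun Adv Adj Prep Noun Adv Adj.
Checking: rule 1 satisfied; rule 2 satisfied; rule 3 satisfied; rule 4 satisfied.

Prep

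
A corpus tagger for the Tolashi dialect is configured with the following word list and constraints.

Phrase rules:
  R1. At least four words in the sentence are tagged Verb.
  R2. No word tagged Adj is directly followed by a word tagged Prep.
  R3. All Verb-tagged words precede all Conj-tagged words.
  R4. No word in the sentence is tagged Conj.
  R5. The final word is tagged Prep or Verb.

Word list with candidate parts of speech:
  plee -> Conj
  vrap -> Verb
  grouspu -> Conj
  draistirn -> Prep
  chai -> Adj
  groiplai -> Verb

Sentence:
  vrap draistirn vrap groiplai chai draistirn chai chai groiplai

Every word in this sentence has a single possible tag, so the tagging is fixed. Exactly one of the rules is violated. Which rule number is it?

Fixed tagging: Verb Prep Verb Verb Adj Prep Adj Adj Verb.
Checking each rule: R1 holds, R2 violated, R3 holds, R4 holds, R5 holds.
Only rule 2 fails.

2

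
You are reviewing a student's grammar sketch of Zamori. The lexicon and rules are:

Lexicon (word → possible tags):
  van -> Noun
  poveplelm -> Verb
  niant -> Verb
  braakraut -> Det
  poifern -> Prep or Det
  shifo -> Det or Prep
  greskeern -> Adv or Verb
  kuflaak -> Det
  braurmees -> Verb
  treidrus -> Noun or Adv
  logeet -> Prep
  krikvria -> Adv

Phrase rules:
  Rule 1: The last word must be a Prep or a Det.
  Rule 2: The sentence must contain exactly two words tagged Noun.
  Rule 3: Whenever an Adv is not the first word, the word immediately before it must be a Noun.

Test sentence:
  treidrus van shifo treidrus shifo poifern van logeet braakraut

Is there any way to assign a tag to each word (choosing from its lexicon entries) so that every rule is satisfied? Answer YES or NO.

Candidates per position — 1:treidrus {Noun,Adv}; 2:van {Noun}; 3:shifo {Det,Prep}; 4:treidrus {Noun,Adv}; 5:shifo {Det,Prep}; 6:poifern {Prep,Det}; 7:van {Noun}; 8:logeet {Prep}; 9:braakraut {Det}.
Every candidate sequence violates at least one rule; no consistent tagging exists.

NO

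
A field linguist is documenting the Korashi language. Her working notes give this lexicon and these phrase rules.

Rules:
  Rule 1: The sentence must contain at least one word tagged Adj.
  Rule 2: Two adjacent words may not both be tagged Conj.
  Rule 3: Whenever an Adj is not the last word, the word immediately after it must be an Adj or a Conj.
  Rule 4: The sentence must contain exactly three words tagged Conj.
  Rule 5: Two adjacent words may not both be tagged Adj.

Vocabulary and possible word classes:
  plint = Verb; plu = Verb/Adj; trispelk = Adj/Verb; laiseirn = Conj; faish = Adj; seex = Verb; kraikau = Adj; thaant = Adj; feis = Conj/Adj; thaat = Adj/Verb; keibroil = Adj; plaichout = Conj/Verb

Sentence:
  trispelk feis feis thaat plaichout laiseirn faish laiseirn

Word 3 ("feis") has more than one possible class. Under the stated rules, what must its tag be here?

Conj

Candidates per position — 1:trispelk {Adj,Verb}; 2:feis {Conj,Adj}; 3:feis {Conj,Adj}; 4:thaat {Adj,Verb}; 5:plaichout {Conj,Verb}; 6:laiseirn {Conj}; 7:faish {Adj}; 8:laiseirn {Conj}.
At position 5, choosing Conj makes rule 2 impossible to satisfy; hence Verb.
At position 3, choosing Adj makes rule 3 impossible to satisfy; hence Conj.
At position 4, choosing Adj makes rule 3 impossible to satisfy; hence Verb.
At position 2, choosing Conj makes rule 2 impossible to satisfy; hence Adj.
At position 1, choosing Adj makes rule 5 impossible to satisfy; hence Verb.
The only consistent sequence is: Verb Adj Conj Verb Verb Conj Adj Conj.
Check: rule 1 ok; rule 2 ok; rule 3 ok; rule 4 ok; rule 5 ok.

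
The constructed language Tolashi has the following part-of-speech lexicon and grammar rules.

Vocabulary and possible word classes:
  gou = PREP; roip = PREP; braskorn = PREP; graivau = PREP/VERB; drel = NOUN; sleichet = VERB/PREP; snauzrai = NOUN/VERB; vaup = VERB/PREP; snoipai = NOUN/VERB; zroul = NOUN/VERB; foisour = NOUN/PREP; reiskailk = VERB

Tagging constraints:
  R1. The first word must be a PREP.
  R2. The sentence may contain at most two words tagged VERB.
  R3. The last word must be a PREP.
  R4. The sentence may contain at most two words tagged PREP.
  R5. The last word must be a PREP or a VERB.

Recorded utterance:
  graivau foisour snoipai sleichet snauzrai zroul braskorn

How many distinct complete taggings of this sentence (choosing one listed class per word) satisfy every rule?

4

Candidates per position — 1:graivau {PREP,VERB}; 2:foisour {NOUN,PREP}; 3:snoipai {NOUN,VERB}; 4:sleichet {VERB,PREP}; 5:snauzrai {NOUN,VERB}; 6:zroul {NOUN,VERB}; 7:braskorn {PREP}.
There are 64 candidate sequences in total.
The sequences that satisfy every rule: PREP NOUN NOUN VERB NOUN NOUN PREP; PREP NOUN NOUN VERB NOUN VERB PREP; PREP NOUN NOUN VERB VERB NOUN PREP; PREP NOUN VERB VERB NOUN NOUN PREP.
Count = 4.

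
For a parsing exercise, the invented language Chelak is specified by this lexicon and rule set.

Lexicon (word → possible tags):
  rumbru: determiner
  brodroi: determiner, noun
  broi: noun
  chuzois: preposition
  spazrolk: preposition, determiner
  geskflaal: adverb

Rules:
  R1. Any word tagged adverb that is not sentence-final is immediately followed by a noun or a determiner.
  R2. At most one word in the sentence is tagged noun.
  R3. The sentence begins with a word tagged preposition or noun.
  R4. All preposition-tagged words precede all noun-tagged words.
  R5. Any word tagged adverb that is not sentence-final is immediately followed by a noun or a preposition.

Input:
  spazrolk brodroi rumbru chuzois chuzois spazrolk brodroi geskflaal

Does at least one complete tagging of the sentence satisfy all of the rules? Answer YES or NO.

Candidates per position — 1:spazrolk {preposition,determiner}; 2:brodroi {determiner,noun}; 3:rumbru {determiner}; 4:chuzois {preposition}; 5:chuzois {preposition}; 6:spazrolk {preposition,determiner}; 7:brodroi {determiner,noun}; 8:geskflaal {adverb}.
One satisfying assignment: preposition determiner determiner preposition preposition preposition noun adverb.
Rule-by-rule: rule 1 holds; rule 2 holds; rule 3 holds; rule 4 holds; rule 5 holds.

YES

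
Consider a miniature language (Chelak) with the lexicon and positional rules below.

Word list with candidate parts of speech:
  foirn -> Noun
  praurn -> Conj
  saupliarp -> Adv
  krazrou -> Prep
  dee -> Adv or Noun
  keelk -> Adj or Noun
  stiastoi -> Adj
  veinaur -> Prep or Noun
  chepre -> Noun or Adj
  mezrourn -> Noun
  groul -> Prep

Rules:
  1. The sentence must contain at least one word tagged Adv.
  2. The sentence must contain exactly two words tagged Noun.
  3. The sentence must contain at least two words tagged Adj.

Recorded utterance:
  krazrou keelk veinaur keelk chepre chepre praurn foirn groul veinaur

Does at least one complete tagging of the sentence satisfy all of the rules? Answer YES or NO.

Candidates per position — 1:krazrou {Prep}; 2:keelk {Adj,Noun}; 3:veinaur {Prep,Noun}; 4:keelk {Adj,Noun}; 5:chepre {Noun,Adj}; 6:chepre {Noun,Adj}; 7:praurn {Conj}; 8:foirn {Noun}; 9:groul {Prep}; 10:veinaur {Prep,Noun}.
Rule 1 cannot be satisfied by any choice of tags from the lexicon.
So there is no consistent tagging.

NO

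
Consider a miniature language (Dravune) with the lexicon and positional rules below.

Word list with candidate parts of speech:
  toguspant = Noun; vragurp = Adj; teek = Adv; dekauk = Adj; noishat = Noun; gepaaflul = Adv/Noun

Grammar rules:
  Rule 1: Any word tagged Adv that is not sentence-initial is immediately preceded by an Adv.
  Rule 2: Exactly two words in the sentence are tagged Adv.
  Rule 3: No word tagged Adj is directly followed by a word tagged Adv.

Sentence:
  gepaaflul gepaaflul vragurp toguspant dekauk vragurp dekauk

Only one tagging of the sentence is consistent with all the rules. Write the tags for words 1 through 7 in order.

Adv Adv Adj Noun Adj Adj Adj

Candidates per position — 1:gepaaflul {Adv,Noun}; 2:gepaaflul {Adv,Noun}; 3:vragurp {Adj}; 4:toguspant {Noun}; 5:dekauk {Adj}; 6:vragurp {Adj}; 7:dekauk {Adj}.
If word 1 were Noun, no tagging could satisfy rule 2; so word 1 is Adv.
If word 2 were Noun, no tagging could satisfy rule 2; so word 2 is Adv.
The only consistent sequence is: Adv Adv Adj Noun Adj Adj Adj.
Verifying each rule — rule 1 holds; rule 2 holds; rule 3 holds.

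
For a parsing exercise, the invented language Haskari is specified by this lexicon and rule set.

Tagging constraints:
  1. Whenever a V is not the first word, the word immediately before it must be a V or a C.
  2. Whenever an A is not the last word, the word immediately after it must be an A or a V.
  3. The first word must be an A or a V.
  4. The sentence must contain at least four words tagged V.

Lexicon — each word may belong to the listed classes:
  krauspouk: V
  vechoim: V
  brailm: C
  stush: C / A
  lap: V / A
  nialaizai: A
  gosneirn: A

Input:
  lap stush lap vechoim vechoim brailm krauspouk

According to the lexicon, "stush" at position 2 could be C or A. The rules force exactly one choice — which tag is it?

C

Candidates per position — 1:lap {V,A}; 2:stush {C,A}; 3:lap {V,A}; 4:vechoim {V}; 5:vechoim {V}; 6:brailm {C}; 7:krauspouk {V}.
At position 2, choosing A makes rule 1 impossible to satisfy; hence C.
At position 3, choosing A makes rule 1 impossible to satisfy; hence V.
At position 1, choosing A makes rule 2 impossible to satisfy; hence V.
The unique satisfying tagging is: V C V V V C V.
Verifying each rule — rule 1 ok; rule 2 ok; rule 3 ok; rule 4 ok.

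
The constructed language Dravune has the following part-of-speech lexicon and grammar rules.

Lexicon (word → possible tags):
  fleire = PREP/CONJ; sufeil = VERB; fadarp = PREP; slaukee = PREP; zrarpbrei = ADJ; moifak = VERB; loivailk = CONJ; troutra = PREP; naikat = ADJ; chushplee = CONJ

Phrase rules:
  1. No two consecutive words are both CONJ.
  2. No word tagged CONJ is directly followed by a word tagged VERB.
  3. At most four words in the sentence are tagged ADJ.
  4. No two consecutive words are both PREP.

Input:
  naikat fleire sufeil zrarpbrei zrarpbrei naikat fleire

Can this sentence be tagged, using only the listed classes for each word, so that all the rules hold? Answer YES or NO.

Candidates per position — 1:naikat {ADJ}; 2:fleire {PREP,CONJ}; 3:sufeil {VERB}; 4:zrarpbrei {ADJ}; 5:zrarpbrei {ADJ}; 6:naikat {ADJ}; 7:fleire {PREP,CONJ}.
One satisfying assignment: ADJ PREP VERB ADJ ADJ ADJ CONJ.
Rule-by-rule: rule 1 holds; rule 2 holds; rule 3 holds; rule 4 holds.

YES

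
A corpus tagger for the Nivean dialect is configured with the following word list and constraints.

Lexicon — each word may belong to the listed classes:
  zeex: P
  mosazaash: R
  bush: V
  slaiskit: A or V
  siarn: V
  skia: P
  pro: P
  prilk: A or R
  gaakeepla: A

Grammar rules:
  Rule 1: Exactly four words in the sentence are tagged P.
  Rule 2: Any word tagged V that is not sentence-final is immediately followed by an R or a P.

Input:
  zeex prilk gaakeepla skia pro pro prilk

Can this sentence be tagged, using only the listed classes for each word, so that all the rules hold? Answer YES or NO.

YES

Candidates per position — 1:zeex {P}; 2:prilk {A,R}; 3:gaakeepla {A}; 4:skia {P}; 5:pro {P}; 6:pro {P}; 7:prilk {A,R}.
One satisfying assignment: P R A P P P A.
Checking: rule 1 holds; rule 2 holds.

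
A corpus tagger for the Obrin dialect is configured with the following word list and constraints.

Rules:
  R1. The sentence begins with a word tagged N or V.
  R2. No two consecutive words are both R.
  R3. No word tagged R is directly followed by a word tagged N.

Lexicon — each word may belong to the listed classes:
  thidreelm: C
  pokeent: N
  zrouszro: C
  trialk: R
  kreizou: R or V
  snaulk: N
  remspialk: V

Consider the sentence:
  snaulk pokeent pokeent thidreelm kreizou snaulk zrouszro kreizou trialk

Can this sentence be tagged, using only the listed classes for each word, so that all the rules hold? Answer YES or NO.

YES

Candidates per position — 1:snaulk {N}; 2:pokeent {N}; 3:pokeent {N}; 4:thidreelm {C}; 5:kreizou {R,V}; 6:snaulk {N}; 7:zrouszro {C}; 8:kreizou {R,V}; 9:trialk {R}.
One satisfying assignment: N N N C V N C V R.
Verifying each rule — rule 1 satisfied; rule 2 satisfied; rule 3 satisfied.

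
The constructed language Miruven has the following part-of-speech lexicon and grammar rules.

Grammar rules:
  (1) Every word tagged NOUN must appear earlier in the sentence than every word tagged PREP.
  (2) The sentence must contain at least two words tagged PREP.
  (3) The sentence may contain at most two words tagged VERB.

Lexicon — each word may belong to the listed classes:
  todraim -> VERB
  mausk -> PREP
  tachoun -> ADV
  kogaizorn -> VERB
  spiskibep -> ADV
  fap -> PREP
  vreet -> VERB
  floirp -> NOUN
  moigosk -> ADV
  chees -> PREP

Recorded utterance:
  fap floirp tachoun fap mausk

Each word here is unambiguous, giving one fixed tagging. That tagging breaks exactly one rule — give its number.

Fixed tagging: PREP NOUN ADV PREP PREP.
Rule check: R1 ✗, R2 ✓, R3 ✓.
Only rule 1 fails.

1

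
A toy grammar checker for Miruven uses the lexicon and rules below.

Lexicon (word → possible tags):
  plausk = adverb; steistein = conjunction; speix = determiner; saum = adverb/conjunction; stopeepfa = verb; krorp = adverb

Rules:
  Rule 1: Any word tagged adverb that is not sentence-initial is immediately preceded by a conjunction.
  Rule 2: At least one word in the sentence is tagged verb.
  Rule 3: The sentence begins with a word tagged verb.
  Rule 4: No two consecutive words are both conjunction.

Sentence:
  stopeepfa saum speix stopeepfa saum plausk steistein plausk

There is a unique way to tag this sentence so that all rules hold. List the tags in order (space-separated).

verb conjunction determiner verb conjunction adverb conjunction adverb

Candidates per position — 1:stopeepfa {verb}; 2:saum {adverb,conjunction}; 3:speix {determiner}; 4:stopeepfa {verb}; 5:saum {adverb,conjunction}; 6:plausk {adverb}; 7:steistein {conjunction}; 8:plausk {adverb}.
Position 2: adverb is ruled out by rule 1; that leaves conjunction.
Position 5: adverb is ruled out by rule 1; that leaves conjunction.
The unique satisfying tagging is: verb conjunction determiner verb conjunction adverb conjunction adverb.
Checking: rule 1 satisfied; rule 2 satisfied; rule 3 satisfied; rule 4 satisfied.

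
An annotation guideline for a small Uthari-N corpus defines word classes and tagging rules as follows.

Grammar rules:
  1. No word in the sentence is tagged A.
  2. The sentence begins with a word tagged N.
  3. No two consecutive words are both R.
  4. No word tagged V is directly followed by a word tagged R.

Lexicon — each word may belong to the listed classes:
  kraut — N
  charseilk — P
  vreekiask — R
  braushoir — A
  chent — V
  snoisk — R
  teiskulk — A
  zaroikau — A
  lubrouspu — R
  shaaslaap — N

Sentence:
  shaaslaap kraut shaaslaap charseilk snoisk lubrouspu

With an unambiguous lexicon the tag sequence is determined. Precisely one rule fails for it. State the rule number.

Fixed tagging: N N N P R R.
Applying the rules: R1 ok, R2 ok, R3 fails, R4 ok.
Only rule 3 fails.

3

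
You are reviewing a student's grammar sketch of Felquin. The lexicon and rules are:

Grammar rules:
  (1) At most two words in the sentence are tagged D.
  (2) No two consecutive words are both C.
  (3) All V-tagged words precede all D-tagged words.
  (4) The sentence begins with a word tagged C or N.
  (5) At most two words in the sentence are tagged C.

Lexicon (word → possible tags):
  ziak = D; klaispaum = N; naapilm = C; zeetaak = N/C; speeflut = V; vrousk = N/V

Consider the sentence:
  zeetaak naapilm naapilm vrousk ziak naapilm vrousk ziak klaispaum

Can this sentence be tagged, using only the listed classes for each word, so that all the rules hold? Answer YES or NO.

Candidates per position — 1:zeetaak {N,C}; 2:naapilm {C}; 3:naapilm {C}; 4:vrousk {N,V}; 5:ziak {D}; 6:naapilm {C}; 7:vrousk {N,V}; 8:ziak {D}; 9:klaispaum {N}.
Rule 2 cannot be satisfied by any choice of tags from the lexicon.
So there is no consistent tagging.

NO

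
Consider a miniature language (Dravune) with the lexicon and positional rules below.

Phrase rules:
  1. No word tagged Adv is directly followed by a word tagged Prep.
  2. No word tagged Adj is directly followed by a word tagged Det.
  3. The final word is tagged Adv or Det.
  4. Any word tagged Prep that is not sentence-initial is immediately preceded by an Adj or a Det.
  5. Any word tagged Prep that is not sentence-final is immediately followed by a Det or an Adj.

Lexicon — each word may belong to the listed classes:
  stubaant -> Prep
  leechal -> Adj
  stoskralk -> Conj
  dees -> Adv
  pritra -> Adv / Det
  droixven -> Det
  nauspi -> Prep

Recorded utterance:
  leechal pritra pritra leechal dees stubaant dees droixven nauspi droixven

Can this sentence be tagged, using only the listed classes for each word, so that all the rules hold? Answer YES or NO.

NO

Candidates per position — 1:leechal {Adj}; 2:pritra {Adv,Det}; 3:pritra {Adv,Det}; 4:leechal {Adj}; 5:dees {Adv}; 6:stubaant {Prep}; 7:dees {Adv}; 8:droixven {Det}; 9:nauspi {Prep}; 10:droixven {Det}.
Rule 1 cannot be satisfied by any choice of tags from the lexicon.
So there is no consistent tagging.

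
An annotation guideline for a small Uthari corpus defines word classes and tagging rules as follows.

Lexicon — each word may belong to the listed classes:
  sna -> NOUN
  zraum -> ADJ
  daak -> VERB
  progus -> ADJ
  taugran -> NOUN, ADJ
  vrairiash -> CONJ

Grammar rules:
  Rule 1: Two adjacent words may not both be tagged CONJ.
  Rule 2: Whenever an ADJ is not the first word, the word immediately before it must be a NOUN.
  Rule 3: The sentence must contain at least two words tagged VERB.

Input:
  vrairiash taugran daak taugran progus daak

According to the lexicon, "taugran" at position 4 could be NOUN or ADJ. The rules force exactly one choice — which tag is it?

Candidates per position — 1:vrairiash {CONJ}; 2:taugran {NOUN,ADJ}; 3:daak {VERB}; 4:taugran {NOUN,ADJ}; 5:progus {ADJ}; 6:daak {VERB}.
At position 2, choosing ADJ makes rule 2 impossible to satisfy; hence NOUN.
At position 4, choosing ADJ makes rule 2 impossible to satisfy; hence NOUN.
That leaves exactly one tagging: CONJ NOUN VERB NOUN ADJ VERB.
Check: rule 1 ✓; rule 2 ✓; rule 3 ✓.

NOUN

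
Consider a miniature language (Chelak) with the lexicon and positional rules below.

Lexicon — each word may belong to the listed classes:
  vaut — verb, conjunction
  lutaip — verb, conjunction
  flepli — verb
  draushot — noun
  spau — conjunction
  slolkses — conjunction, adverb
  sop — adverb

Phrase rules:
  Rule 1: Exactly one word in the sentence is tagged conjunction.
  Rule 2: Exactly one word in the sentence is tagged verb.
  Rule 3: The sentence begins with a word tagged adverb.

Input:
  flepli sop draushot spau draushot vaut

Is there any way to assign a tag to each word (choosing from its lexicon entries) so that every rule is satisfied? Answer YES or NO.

NO

Candidates per position — 1:flepli {verb}; 2:sop {adverb}; 3:draushot {noun}; 4:spau {conjunction}; 5:draushot {noun}; 6:vaut {verb,conjunction}.
Rule 3 cannot be satisfied by any choice of tags from the lexicon.
So there is no consistent tagging.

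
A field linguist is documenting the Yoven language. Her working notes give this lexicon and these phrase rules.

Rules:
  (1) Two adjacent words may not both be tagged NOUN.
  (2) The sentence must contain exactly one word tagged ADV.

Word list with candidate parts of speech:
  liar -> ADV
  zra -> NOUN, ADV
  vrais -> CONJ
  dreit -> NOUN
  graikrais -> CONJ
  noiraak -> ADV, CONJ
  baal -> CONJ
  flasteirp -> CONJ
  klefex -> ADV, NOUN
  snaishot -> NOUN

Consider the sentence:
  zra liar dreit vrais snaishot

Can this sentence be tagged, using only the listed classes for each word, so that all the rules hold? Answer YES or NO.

Candidates per position — 1:zra {NOUN,ADV}; 2:liar {ADV}; 3:dreit {NOUN}; 4:vrais {CONJ}; 5:snaishot {NOUN}.
One satisfying assignment: NOUN ADV NOUN CONJ NOUN.
Checking: rule 1 holds; rule 2 holds.

YES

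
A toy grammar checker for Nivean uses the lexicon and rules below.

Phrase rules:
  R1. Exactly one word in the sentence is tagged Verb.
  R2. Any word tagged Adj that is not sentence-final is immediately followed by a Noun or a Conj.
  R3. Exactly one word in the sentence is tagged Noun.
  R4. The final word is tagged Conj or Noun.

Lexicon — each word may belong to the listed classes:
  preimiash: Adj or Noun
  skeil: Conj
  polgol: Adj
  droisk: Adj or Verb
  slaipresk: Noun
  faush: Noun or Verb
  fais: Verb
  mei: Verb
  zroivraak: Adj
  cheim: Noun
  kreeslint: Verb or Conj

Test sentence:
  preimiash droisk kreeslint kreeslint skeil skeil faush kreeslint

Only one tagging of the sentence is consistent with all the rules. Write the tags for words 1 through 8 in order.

Candidates per position — 1:preimiash {Adj,Noun}; 2:droisk {Adj,Verb}; 3:kreeslint {Verb,Conj}; 4:kreeslint {Verb,Conj}; 5:skeil {Conj}; 6:skeil {Conj}; 7:faush {Noun,Verb}; 8:kreeslint {Verb,Conj}.
Position 1: tagging it Adj would leave rule 2 unsatisfiable, so it must be Noun.
Position 7: tagging it Noun would leave rule 3 unsatisfiable, so it must be Verb.
Position 8: tagging it Verb would leave rule 1 unsatisfiable, so it must be Conj.
Position 2: tagging it Verb would leave rule 1 unsatisfiable, so it must be Adj.
Position 3: tagging it Verb would leave rule 1 unsatisfiable, so it must be Conj.
Position 4: tagging it Verb would leave rule 1 unsatisfiable, so it must be Conj.
The only consistent sequence is: Noun Adj Conj Conj Conj Conj Verb Conj.
Checking: rule 1 satisfied; rule 2 satisfied; rule 3 satisfied; rule 4 satisfied.

Noun Adj Conj Conj Conj Conj Verb Conj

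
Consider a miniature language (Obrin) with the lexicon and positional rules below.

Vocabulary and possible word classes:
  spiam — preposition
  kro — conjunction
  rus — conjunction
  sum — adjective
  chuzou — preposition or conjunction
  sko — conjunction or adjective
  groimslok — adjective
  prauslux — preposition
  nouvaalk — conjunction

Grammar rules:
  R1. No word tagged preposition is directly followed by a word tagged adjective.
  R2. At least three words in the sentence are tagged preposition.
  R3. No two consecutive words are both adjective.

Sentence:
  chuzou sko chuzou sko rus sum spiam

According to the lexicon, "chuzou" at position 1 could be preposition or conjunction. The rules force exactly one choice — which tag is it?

Candidates per position — 1:chuzou {preposition,conjunction}; 2:sko {conjunction,adjective}; 3:chuzou {preposition,conjunction}; 4:sko {conjunction,adjective}; 5:rus {conjunction}; 6:sum {adjective}; 7:spiam {preposition}.
Word 1 cannot be conjunction — rule 2 would then fail for every completion. It is preposition.
Word 2 cannot be adjective — rule 1 would then fail for every completion. It is conjunction.
Word 3 cannot be conjunction — rule 2 would then fail for every completion. It is preposition.
Word 4 cannot be adjective — rule 1 would then fail for every completion. It is conjunction.
The only consistent sequence is: preposition conjunction preposition conjunction conjunction adjective preposition.
Check: rule 1 ok; rule 2 ok; rule 3 ok.

preposition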